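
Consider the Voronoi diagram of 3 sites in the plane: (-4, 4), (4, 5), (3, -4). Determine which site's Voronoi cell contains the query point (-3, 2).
Nearest site = (-4, 4)

The Voronoi cell of site s contains exactly those query points closer to s than to any other site. Compute squared distances from q = (-3, 2) to each site:
  (-4 − -3)² + (4 − 2)² = 5
  (4 − -3)² + (5 − 2)² = 58
  (3 − -3)² + (-4 − 2)² = 72
Minimum is attained by (-4, 4), so q lies in its Voronoi cell.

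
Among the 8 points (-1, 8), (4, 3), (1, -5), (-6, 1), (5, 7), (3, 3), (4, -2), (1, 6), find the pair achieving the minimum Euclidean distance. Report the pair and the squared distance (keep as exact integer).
Pair = ((4, 3), (3, 3)); squared distance = 1

Compute all C(8, 2) = 28 pairwise squared distances (x_i − x_j)² + (y_i − y_j)². The minimum is 1, attained by the pair ((4, 3), (3, 3)).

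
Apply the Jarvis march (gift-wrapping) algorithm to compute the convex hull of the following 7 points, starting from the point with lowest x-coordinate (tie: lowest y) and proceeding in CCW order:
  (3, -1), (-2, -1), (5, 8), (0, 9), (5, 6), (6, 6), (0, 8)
Hull (CCW) = [(-2, -1), (3, -1), (6, 6), (5, 8), (0, 9)]

Jarvis march: at each step, from the current hull vertex p, select the next vertex q as the point such that every other point lies strictly to the left of (or on) the directed line p → q. (Equivalently: for every other point r, the cross product (q − p) × (r − p) ≥ 0.)
Starting point (lowest x, tie lowest y): (-2, -1). Wrap until returning to start. Resulting hull: (-2, -1), (3, -1), (6, 6), (5, 8), (0, 9).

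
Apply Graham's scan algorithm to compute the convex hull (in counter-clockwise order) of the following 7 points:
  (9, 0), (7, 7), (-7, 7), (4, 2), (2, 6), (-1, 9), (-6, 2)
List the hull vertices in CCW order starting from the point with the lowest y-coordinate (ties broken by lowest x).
Hull (CCW) = [(9, 0), (7, 7), (-1, 9), (-7, 7), (-6, 2)]

Graham scan procedure:
  1. Find the pivot p₀ = point with lowest y (tie → lowest x): (9, 0).
  2. Sort the remaining points by polar angle around p₀.
  3. Walk through sorted points, maintaining a stack; pop the top while the last three entries make a non-left turn (cross product ≤ 0).
  4. Final stack is the convex hull in CCW order: (9, 0), (7, 7), (-1, 9), (-7, 7), (-6, 2).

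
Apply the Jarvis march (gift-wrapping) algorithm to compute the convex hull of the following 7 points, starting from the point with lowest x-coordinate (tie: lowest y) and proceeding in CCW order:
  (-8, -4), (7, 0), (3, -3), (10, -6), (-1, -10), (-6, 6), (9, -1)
Hull (CCW) = [(-8, -4), (-1, -10), (10, -6), (9, -1), (7, 0), (-6, 6)]

Jarvis march: at each step, from the current hull vertex p, select the next vertex q as the point such that every other point lies strictly to the left of (or on) the directed line p → q. (Equivalently: for every other point r, the cross product (q − p) × (r − p) ≥ 0.)
Starting point (lowest x, tie lowest y): (-8, -4). Wrap until returning to start. Resulting hull: (-8, -4), (-1, -10), (10, -6), (9, -1), (7, 0), (-6, 6).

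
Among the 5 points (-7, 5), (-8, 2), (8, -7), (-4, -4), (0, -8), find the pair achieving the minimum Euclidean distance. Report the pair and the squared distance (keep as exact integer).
Pair = ((-7, 5), (-8, 2)); squared distance = 10

Compute all C(5, 2) = 10 pairwise squared distances (x_i − x_j)² + (y_i − y_j)². The minimum is 10, attained by the pair ((-7, 5), (-8, 2)).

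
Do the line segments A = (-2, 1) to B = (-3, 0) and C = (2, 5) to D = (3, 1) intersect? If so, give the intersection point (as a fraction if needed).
No (intersection of containing lines falls outside at least one segment)

Parametrize and solve: t = -4, s = 0. At least one of these is outside [0, 1], so the segments do not intersect.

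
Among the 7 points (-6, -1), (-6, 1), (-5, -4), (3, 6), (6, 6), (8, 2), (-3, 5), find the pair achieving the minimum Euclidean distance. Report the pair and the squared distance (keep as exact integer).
Pair = ((-6, -1), (-6, 1)); squared distance = 4

Compute all C(7, 2) = 21 pairwise squared distances (x_i − x_j)² + (y_i − y_j)². The minimum is 4, attained by the pair ((-6, -1), (-6, 1)).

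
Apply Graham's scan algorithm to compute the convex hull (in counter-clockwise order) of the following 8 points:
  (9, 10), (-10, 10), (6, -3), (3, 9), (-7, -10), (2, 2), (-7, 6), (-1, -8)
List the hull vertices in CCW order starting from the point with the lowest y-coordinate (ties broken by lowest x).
Hull (CCW) = [(-7, -10), (-1, -8), (6, -3), (9, 10), (-10, 10)]

Graham scan procedure:
  1. Find the pivot p₀ = point with lowest y (tie → lowest x): (-7, -10).
  2. Sort the remaining points by polar angle around p₀.
  3. Walk through sorted points, maintaining a stack; pop the top while the last three entries make a non-left turn (cross product ≤ 0).
  4. Final stack is the convex hull in CCW order: (-7, -10), (-1, -8), (6, -3), (9, 10), (-10, 10).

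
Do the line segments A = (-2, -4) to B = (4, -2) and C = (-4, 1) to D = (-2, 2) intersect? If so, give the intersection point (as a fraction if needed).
No (intersection of containing lines falls outside at least one segment)

Parametrize and solve: t = -6, s = -17. At least one of these is outside [0, 1], so the segments do not intersect.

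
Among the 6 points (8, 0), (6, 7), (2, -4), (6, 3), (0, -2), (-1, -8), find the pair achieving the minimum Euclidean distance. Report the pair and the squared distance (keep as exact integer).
Pair = ((2, -4), (0, -2)); squared distance = 8

Compute all C(6, 2) = 15 pairwise squared distances (x_i − x_j)² + (y_i − y_j)². The minimum is 8, attained by the pair ((2, -4), (0, -2)).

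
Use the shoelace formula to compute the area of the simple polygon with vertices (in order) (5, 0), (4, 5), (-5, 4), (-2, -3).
Area = 52

Shoelace formula: Area = (1/2) |Σ_i (x_i · y_{i+1} − x_{i+1} · y_i)| (indices mod n). Compute each cross term:
  (5)(5) − (4)(0) = 25
  (4)(4) − (-5)(5) = 41
  (-5)(-3) − (-2)(4) = 23
  (-2)(0) − (5)(-3) = 15
Sum = 104, so (signed) Area = 104/2 = 52, |Area| = 52.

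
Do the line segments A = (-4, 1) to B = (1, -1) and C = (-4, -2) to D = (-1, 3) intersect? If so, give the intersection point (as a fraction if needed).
Yes; intersection at (-79/31, 13/31) (t = 9/31 on AB, s = 15/31 on CD)

Parametrize AB as A + t(B − A) = (-4 + 5 t, 1 + -2 t) and CD as C + s(D − C) = (-4 + 3 s, -2 + 5 s). Solve the linear system for (t, s). Determinant = -31 ≠ 0, so a unique intersection of the containing lines exists. Solution: t = 9/31, s = 15/31 — both in [0, 1], so the segments cross. Intersection point: (-79/31, 13/31).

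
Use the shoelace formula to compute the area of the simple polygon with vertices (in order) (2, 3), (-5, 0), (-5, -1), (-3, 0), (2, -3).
Area = 19

Shoelace formula: Area = (1/2) |Σ_i (x_i · y_{i+1} − x_{i+1} · y_i)| (indices mod n). Compute each cross term:
  (2)(0) − (-5)(3) = 15
  (-5)(-1) − (-5)(0) = 5
  (-5)(0) − (-3)(-1) = -3
  (-3)(-3) − (2)(0) = 9
  (2)(3) − (2)(-3) = 12
Sum = 38, so (signed) Area = 38/2 = 19, |Area| = 19.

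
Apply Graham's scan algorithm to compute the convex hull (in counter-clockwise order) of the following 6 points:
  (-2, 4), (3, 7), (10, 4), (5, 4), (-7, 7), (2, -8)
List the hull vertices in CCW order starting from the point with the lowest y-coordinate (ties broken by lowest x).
Hull (CCW) = [(2, -8), (10, 4), (3, 7), (-7, 7)]

Graham scan procedure:
  1. Find the pivot p₀ = point with lowest y (tie → lowest x): (2, -8).
  2. Sort the remaining points by polar angle around p₀.
  3. Walk through sorted points, maintaining a stack; pop the top while the last three entries make a non-left turn (cross product ≤ 0).
  4. Final stack is the convex hull in CCW order: (2, -8), (10, 4), (3, 7), (-7, 7).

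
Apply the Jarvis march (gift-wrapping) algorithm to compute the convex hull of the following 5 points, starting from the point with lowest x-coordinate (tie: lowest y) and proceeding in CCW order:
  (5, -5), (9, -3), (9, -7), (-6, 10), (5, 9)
Hull (CCW) = [(-6, 10), (5, -5), (9, -7), (9, -3), (5, 9)]

Jarvis march: at each step, from the current hull vertex p, select the next vertex q as the point such that every other point lies strictly to the left of (or on) the directed line p → q. (Equivalently: for every other point r, the cross product (q − p) × (r − p) ≥ 0.)
Starting point (lowest x, tie lowest y): (-6, 10). Wrap until returning to start. Resulting hull: (-6, 10), (5, -5), (9, -7), (9, -3), (5, 9).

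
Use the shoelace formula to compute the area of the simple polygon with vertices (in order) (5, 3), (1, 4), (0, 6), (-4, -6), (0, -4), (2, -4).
Area = 97/2

Shoelace formula: Area = (1/2) |Σ_i (x_i · y_{i+1} − x_{i+1} · y_i)| (indices mod n). Compute each cross term:
  (5)(4) − (1)(3) = 17
  (1)(6) − (0)(4) = 6
  (0)(-6) − (-4)(6) = 24
  (-4)(-4) − (0)(-6) = 16
  (0)(-4) − (2)(-4) = 8
  (2)(3) − (5)(-4) = 26
Sum = 97, so (signed) Area = 97/2 = 97/2, |Area| = 97/2.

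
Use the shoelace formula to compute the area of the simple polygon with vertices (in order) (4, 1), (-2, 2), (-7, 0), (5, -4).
Area = 73/2

Shoelace formula: Area = (1/2) |Σ_i (x_i · y_{i+1} − x_{i+1} · y_i)| (indices mod n). Compute each cross term:
  (4)(2) − (-2)(1) = 10
  (-2)(0) − (-7)(2) = 14
  (-7)(-4) − (5)(0) = 28
  (5)(1) − (4)(-4) = 21
Sum = 73, so (signed) Area = 73/2 = 73/2, |Area| = 73/2.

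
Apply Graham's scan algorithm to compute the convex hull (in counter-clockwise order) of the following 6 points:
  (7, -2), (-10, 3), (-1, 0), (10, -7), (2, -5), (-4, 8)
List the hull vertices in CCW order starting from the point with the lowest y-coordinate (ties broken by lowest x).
Hull (CCW) = [(10, -7), (7, -2), (-4, 8), (-10, 3), (2, -5)]

Graham scan procedure:
  1. Find the pivot p₀ = point with lowest y (tie → lowest x): (10, -7).
  2. Sort the remaining points by polar angle around p₀.
  3. Walk through sorted points, maintaining a stack; pop the top while the last three entries make a non-left turn (cross product ≤ 0).
  4. Final stack is the convex hull in CCW order: (10, -7), (7, -2), (-4, 8), (-10, 3), (2, -5).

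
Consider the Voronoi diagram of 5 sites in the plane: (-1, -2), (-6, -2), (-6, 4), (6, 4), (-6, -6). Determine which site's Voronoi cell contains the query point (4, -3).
Nearest site = (-1, -2)

The Voronoi cell of site s contains exactly those query points closer to s than to any other site. Compute squared distances from q = (4, -3) to each site:
  (-1 − 4)² + (-2 − -3)² = 26
  (6 − 4)² + (4 − -3)² = 53
  (-6 − 4)² + (-2 − -3)² = 101
  (-6 − 4)² + (-6 − -3)² = 109
  (-6 − 4)² + (4 − -3)² = 149
Minimum is attained by (-1, -2), so q lies in its Voronoi cell.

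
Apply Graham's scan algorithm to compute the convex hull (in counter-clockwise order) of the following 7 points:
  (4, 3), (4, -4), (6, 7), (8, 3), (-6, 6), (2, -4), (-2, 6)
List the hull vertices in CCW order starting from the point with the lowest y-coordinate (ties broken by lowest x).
Hull (CCW) = [(2, -4), (4, -4), (8, 3), (6, 7), (-6, 6)]

Graham scan procedure:
  1. Find the pivot p₀ = point with lowest y (tie → lowest x): (2, -4).
  2. Sort the remaining points by polar angle around p₀.
  3. Walk through sorted points, maintaining a stack; pop the top while the last three entries make a non-left turn (cross product ≤ 0).
  4. Final stack is the convex hull in CCW order: (2, -4), (4, -4), (8, 3), (6, 7), (-6, 6).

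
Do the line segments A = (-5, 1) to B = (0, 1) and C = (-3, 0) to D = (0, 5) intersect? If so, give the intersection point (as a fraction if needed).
Yes; intersection at (-12/5, 1) (t = 13/25 on AB, s = 1/5 on CD)

Parametrize AB as A + t(B − A) = (-5 + 5 t, 1 + 0 t) and CD as C + s(D − C) = (-3 + 3 s, 0 + 5 s). Solve the linear system for (t, s). Determinant = -25 ≠ 0, so a unique intersection of the containing lines exists. Solution: t = 13/25, s = 1/5 — both in [0, 1], so the segments cross. Intersection point: (-12/5, 1).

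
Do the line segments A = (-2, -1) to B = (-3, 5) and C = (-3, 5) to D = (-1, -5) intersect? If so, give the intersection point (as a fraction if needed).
Yes; intersection at (-3, 5) (t = 1 on AB, s = 0 on CD)

Parametrize AB as A + t(B − A) = (-2 + -1 t, -1 + 6 t) and CD as C + s(D − C) = (-3 + 2 s, 5 + -10 s). Solve the linear system for (t, s). Determinant = 2 ≠ 0, so a unique intersection of the containing lines exists. Solution: t = 1, s = 0 — both in [0, 1], so the segments cross. Intersection point: (-3, 5).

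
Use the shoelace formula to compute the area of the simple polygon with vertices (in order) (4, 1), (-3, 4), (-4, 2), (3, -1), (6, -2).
Area = 41/2

Shoelace formula: Area = (1/2) |Σ_i (x_i · y_{i+1} − x_{i+1} · y_i)| (indices mod n). Compute each cross term:
  (4)(4) − (-3)(1) = 19
  (-3)(2) − (-4)(4) = 10
  (-4)(-1) − (3)(2) = -2
  (3)(-2) − (6)(-1) = 0
  (6)(1) − (4)(-2) = 14
Sum = 41, so (signed) Area = 41/2 = 41/2, |Area| = 41/2.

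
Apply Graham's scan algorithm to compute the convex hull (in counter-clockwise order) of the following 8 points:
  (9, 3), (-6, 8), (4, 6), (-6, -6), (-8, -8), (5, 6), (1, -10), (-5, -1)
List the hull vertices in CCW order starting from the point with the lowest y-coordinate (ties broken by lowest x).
Hull (CCW) = [(1, -10), (9, 3), (5, 6), (-6, 8), (-8, -8)]

Graham scan procedure:
  1. Find the pivot p₀ = point with lowest y (tie → lowest x): (1, -10).
  2. Sort the remaining points by polar angle around p₀.
  3. Walk through sorted points, maintaining a stack; pop the top while the last three entries make a non-left turn (cross product ≤ 0).
  4. Final stack is the convex hull in CCW order: (1, -10), (9, 3), (5, 6), (-6, 8), (-8, -8).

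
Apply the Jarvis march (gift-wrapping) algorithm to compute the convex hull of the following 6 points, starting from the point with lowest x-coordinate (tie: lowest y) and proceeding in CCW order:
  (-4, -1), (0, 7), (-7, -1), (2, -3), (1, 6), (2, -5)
Hull (CCW) = [(-7, -1), (2, -5), (2, -3), (1, 6), (0, 7)]

Jarvis march: at each step, from the current hull vertex p, select the next vertex q as the point such that every other point lies strictly to the left of (or on) the directed line p → q. (Equivalently: for every other point r, the cross product (q − p) × (r − p) ≥ 0.)
Starting point (lowest x, tie lowest y): (-7, -1). Wrap until returning to start. Resulting hull: (-7, -1), (2, -5), (2, -3), (1, 6), (0, 7).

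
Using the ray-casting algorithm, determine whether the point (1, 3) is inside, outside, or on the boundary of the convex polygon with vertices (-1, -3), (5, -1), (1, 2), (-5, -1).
The point (1, 3) lies strictly outside the polygon

Cast a horizontal ray to the right from the query point and count how many polygon edges it crosses (each edge strictly once or zero times, handled with the usual half-open convention). 
Parity of crossings → even ⇒ outside.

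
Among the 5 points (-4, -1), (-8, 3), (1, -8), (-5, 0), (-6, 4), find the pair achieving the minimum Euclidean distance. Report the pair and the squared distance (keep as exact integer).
Pair = ((-4, -1), (-5, 0)); squared distance = 2

Compute all C(5, 2) = 10 pairwise squared distances (x_i − x_j)² + (y_i − y_j)². The minimum is 2, attained by the pair ((-4, -1), (-5, 0)).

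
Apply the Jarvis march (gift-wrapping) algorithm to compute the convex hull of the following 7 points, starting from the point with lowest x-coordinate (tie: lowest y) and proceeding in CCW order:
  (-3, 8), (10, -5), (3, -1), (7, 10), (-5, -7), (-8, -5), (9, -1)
Hull (CCW) = [(-8, -5), (-5, -7), (10, -5), (7, 10), (-3, 8)]

Jarvis march: at each step, from the current hull vertex p, select the next vertex q as the point such that every other point lies strictly to the left of (or on) the directed line p → q. (Equivalently: for every other point r, the cross product (q − p) × (r − p) ≥ 0.)
Starting point (lowest x, tie lowest y): (-8, -5). Wrap until returning to start. Resulting hull: (-8, -5), (-5, -7), (10, -5), (7, 10), (-3, 8).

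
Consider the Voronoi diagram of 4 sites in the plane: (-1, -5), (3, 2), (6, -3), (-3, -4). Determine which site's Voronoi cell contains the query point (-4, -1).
Nearest site = (-3, -4)

The Voronoi cell of site s contains exactly those query points closer to s than to any other site. Compute squared distances from q = (-4, -1) to each site:
  (-3 − -4)² + (-4 − -1)² = 10
  (-1 − -4)² + (-5 − -1)² = 25
  (3 − -4)² + (2 − -1)² = 58
  (6 − -4)² + (-3 − -1)² = 104
Minimum is attained by (-3, -4), so q lies in its Voronoi cell.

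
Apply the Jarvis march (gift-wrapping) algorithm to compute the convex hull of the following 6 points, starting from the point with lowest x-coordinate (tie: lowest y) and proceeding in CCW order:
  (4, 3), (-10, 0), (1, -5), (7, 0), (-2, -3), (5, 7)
Hull (CCW) = [(-10, 0), (1, -5), (7, 0), (5, 7)]

Jarvis march: at each step, from the current hull vertex p, select the next vertex q as the point such that every other point lies strictly to the left of (or on) the directed line p → q. (Equivalently: for every other point r, the cross product (q − p) × (r − p) ≥ 0.)
Starting point (lowest x, tie lowest y): (-10, 0). Wrap until returning to start. Resulting hull: (-10, 0), (1, -5), (7, 0), (5, 7).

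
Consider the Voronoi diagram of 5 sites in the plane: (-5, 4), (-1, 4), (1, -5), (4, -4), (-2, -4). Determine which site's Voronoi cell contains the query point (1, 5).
Nearest site = (-1, 4)

The Voronoi cell of site s contains exactly those query points closer to s than to any other site. Compute squared distances from q = (1, 5) to each site:
  (-1 − 1)² + (4 − 5)² = 5
  (-5 − 1)² + (4 − 5)² = 37
  (-2 − 1)² + (-4 − 5)² = 90
  (4 − 1)² + (-4 − 5)² = 90
  (1 − 1)² + (-5 − 5)² = 100
Minimum is attained by (-1, 4), so q lies in its Voronoi cell.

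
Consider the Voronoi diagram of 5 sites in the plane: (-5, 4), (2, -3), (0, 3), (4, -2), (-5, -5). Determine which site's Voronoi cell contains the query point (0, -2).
Nearest site = (2, -3)

The Voronoi cell of site s contains exactly those query points closer to s than to any other site. Compute squared distances from q = (0, -2) to each site:
  (2 − 0)² + (-3 − -2)² = 5
  (4 − 0)² + (-2 − -2)² = 16
  (0 − 0)² + (3 − -2)² = 25
  (-5 − 0)² + (-5 − -2)² = 34
  (-5 − 0)² + (4 − -2)² = 61
Minimum is attained by (2, -3), so q lies in its Voronoi cell.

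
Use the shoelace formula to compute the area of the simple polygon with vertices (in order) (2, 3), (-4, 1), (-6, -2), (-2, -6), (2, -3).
Area = 45

Shoelace formula: Area = (1/2) |Σ_i (x_i · y_{i+1} − x_{i+1} · y_i)| (indices mod n). Compute each cross term:
  (2)(1) − (-4)(3) = 14
  (-4)(-2) − (-6)(1) = 14
  (-6)(-6) − (-2)(-2) = 32
  (-2)(-3) − (2)(-6) = 18
  (2)(3) − (2)(-3) = 12
Sum = 90, so (signed) Area = 90/2 = 45, |Area| = 45.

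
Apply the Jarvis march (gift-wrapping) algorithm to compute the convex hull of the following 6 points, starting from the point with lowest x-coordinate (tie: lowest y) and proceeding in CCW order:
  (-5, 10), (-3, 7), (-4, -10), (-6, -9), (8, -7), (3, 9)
Hull (CCW) = [(-6, -9), (-4, -10), (8, -7), (3, 9), (-5, 10)]

Jarvis march: at each step, from the current hull vertex p, select the next vertex q as the point such that every other point lies strictly to the left of (or on) the directed line p → q. (Equivalently: for every other point r, the cross product (q − p) × (r − p) ≥ 0.)
Starting point (lowest x, tie lowest y): (-6, -9). Wrap until returning to start. Resulting hull: (-6, -9), (-4, -10), (8, -7), (3, 9), (-5, 10).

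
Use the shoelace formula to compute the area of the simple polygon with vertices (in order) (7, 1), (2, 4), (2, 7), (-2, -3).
Area = 59/2

Shoelace formula: Area = (1/2) |Σ_i (x_i · y_{i+1} − x_{i+1} · y_i)| (indices mod n). Compute each cross term:
  (7)(4) − (2)(1) = 26
  (2)(7) − (2)(4) = 6
  (2)(-3) − (-2)(7) = 8
  (-2)(1) − (7)(-3) = 19
Sum = 59, so (signed) Area = 59/2 = 59/2, |Area| = 59/2.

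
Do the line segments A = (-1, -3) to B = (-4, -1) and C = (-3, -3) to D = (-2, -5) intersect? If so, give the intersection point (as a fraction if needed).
No (intersection of containing lines falls outside at least one segment)

Parametrize and solve: t = 1, s = -1. At least one of these is outside [0, 1], so the segments do not intersect.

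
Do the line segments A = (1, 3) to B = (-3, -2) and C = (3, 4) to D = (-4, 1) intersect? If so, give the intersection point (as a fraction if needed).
No (intersection of containing lines falls outside at least one segment)

Parametrize and solve: t = -1/23, s = 6/23. At least one of these is outside [0, 1], so the segments do not intersect.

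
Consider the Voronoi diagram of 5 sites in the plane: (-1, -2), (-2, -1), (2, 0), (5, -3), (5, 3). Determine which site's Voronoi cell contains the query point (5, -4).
Nearest site = (5, -3)

The Voronoi cell of site s contains exactly those query points closer to s than to any other site. Compute squared distances from q = (5, -4) to each site:
  (5 − 5)² + (-3 − -4)² = 1
  (2 − 5)² + (0 − -4)² = 25
  (-1 − 5)² + (-2 − -4)² = 40
  (5 − 5)² + (3 − -4)² = 49
  (-2 − 5)² + (-1 − -4)² = 58
Minimum is attained by (5, -3), so q lies in its Voronoi cell.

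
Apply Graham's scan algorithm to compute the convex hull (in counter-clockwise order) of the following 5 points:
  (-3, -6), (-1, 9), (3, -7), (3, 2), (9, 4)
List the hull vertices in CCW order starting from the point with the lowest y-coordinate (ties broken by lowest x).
Hull (CCW) = [(3, -7), (9, 4), (-1, 9), (-3, -6)]

Graham scan procedure:
  1. Find the pivot p₀ = point with lowest y (tie → lowest x): (3, -7).
  2. Sort the remaining points by polar angle around p₀.
  3. Walk through sorted points, maintaining a stack; pop the top while the last three entries make a non-left turn (cross product ≤ 0).
  4. Final stack is the convex hull in CCW order: (3, -7), (9, 4), (-1, 9), (-3, -6).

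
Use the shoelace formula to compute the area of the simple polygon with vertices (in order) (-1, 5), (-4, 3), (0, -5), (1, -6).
Area = 41/2

Shoelace formula: Area = (1/2) |Σ_i (x_i · y_{i+1} − x_{i+1} · y_i)| (indices mod n). Compute each cross term:
  (-1)(3) − (-4)(5) = 17
  (-4)(-5) − (0)(3) = 20
  (0)(-6) − (1)(-5) = 5
  (1)(5) − (-1)(-6) = -1
Sum = 41, so (signed) Area = 41/2 = 41/2, |Area| = 41/2.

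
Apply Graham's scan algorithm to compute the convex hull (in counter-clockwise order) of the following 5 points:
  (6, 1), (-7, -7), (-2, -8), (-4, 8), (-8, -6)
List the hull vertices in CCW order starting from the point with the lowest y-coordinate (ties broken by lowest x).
Hull (CCW) = [(-2, -8), (6, 1), (-4, 8), (-8, -6), (-7, -7)]

Graham scan procedure:
  1. Find the pivot p₀ = point with lowest y (tie → lowest x): (-2, -8).
  2. Sort the remaining points by polar angle around p₀.
  3. Walk through sorted points, maintaining a stack; pop the top while the last three entries make a non-left turn (cross product ≤ 0).
  4. Final stack is the convex hull in CCW order: (-2, -8), (6, 1), (-4, 8), (-8, -6), (-7, -7).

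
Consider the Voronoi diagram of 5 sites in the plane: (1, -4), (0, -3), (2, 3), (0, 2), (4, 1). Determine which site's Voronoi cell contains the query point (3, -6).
Nearest site = (1, -4)

The Voronoi cell of site s contains exactly those query points closer to s than to any other site. Compute squared distances from q = (3, -6) to each site:
  (1 − 3)² + (-4 − -6)² = 8
  (0 − 3)² + (-3 − -6)² = 18
  (4 − 3)² + (1 − -6)² = 50
  (0 − 3)² + (2 − -6)² = 73
  (2 − 3)² + (3 − -6)² = 82
Minimum is attained by (1, -4), so q lies in its Voronoi cell.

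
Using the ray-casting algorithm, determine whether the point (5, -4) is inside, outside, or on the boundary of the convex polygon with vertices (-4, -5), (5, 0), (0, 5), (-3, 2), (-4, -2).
The point (5, -4) lies strictly outside the polygon

Cast a horizontal ray to the right from the query point and count how many polygon edges it crosses (each edge strictly once or zero times, handled with the usual half-open convention). 
Parity of crossings → even ⇒ outside.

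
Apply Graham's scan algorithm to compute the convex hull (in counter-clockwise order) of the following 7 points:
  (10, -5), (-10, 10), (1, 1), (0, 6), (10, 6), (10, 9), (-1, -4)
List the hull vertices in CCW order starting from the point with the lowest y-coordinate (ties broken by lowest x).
Hull (CCW) = [(10, -5), (10, 9), (-10, 10), (-1, -4)]

Graham scan procedure:
  1. Find the pivot p₀ = point with lowest y (tie → lowest x): (10, -5).
  2. Sort the remaining points by polar angle around p₀.
  3. Walk through sorted points, maintaining a stack; pop the top while the last three entries make a non-left turn (cross product ≤ 0).
  4. Final stack is the convex hull in CCW order: (10, -5), (10, 9), (-10, 10), (-1, -4).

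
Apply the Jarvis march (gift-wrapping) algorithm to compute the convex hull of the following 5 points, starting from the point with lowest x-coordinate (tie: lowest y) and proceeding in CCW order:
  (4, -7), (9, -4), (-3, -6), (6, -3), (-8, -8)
Hull (CCW) = [(-8, -8), (4, -7), (9, -4), (6, -3), (-3, -6)]

Jarvis march: at each step, from the current hull vertex p, select the next vertex q as the point such that every other point lies strictly to the left of (or on) the directed line p → q. (Equivalently: for every other point r, the cross product (q − p) × (r − p) ≥ 0.)
Starting point (lowest x, tie lowest y): (-8, -8). Wrap until returning to start. Resulting hull: (-8, -8), (4, -7), (9, -4), (6, -3), (-3, -6).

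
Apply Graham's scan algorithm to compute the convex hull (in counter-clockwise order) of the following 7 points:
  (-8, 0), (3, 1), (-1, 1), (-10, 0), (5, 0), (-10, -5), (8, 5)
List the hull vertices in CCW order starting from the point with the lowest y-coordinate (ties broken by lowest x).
Hull (CCW) = [(-10, -5), (5, 0), (8, 5), (-10, 0)]

Graham scan procedure:
  1. Find the pivot p₀ = point with lowest y (tie → lowest x): (-10, -5).
  2. Sort the remaining points by polar angle around p₀.
  3. Walk through sorted points, maintaining a stack; pop the top while the last three entries make a non-left turn (cross product ≤ 0).
  4. Final stack is the convex hull in CCW order: (-10, -5), (5, 0), (8, 5), (-10, 0).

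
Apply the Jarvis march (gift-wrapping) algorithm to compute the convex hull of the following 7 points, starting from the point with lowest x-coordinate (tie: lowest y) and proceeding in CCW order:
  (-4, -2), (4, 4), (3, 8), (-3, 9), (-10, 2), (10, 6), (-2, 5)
Hull (CCW) = [(-10, 2), (-4, -2), (10, 6), (3, 8), (-3, 9)]

Jarvis march: at each step, from the current hull vertex p, select the next vertex q as the point such that every other point lies strictly to the left of (or on) the directed line p → q. (Equivalently: for every other point r, the cross product (q − p) × (r − p) ≥ 0.)
Starting point (lowest x, tie lowest y): (-10, 2). Wrap until returning to start. Resulting hull: (-10, 2), (-4, -2), (10, 6), (3, 8), (-3, 9).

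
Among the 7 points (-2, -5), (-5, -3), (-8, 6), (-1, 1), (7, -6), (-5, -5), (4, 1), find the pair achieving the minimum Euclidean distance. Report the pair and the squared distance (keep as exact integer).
Pair = ((-5, -3), (-5, -5)); squared distance = 4

Compute all C(7, 2) = 21 pairwise squared distances (x_i − x_j)² + (y_i − y_j)². The minimum is 4, attained by the pair ((-5, -3), (-5, -5)).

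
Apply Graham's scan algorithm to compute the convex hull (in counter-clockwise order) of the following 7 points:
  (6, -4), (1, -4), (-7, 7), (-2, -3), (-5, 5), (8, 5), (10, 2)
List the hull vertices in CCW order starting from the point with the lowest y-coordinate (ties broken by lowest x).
Hull (CCW) = [(1, -4), (6, -4), (10, 2), (8, 5), (-7, 7), (-2, -3)]

Graham scan procedure:
  1. Find the pivot p₀ = point with lowest y (tie → lowest x): (1, -4).
  2. Sort the remaining points by polar angle around p₀.
  3. Walk through sorted points, maintaining a stack; pop the top while the last three entries make a non-left turn (cross product ≤ 0).
  4. Final stack is the convex hull in CCW order: (1, -4), (6, -4), (10, 2), (8, 5), (-7, 7), (-2, -3).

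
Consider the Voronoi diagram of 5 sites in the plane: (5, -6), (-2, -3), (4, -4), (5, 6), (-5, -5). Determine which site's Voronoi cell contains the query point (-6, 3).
Nearest site = (-2, -3)

The Voronoi cell of site s contains exactly those query points closer to s than to any other site. Compute squared distances from q = (-6, 3) to each site:
  (-2 − -6)² + (-3 − 3)² = 52
  (-5 − -6)² + (-5 − 3)² = 65
  (5 − -6)² + (6 − 3)² = 130
  (4 − -6)² + (-4 − 3)² = 149
  (5 − -6)² + (-6 − 3)² = 202
Minimum is attained by (-2, -3), so q lies in its Voronoi cell.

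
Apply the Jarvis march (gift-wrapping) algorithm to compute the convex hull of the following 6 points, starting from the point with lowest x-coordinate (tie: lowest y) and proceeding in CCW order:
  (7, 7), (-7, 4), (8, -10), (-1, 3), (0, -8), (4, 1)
Hull (CCW) = [(-7, 4), (0, -8), (8, -10), (7, 7)]

Jarvis march: at each step, from the current hull vertex p, select the next vertex q as the point such that every other point lies strictly to the left of (or on) the directed line p → q. (Equivalently: for every other point r, the cross product (q − p) × (r − p) ≥ 0.)
Starting point (lowest x, tie lowest y): (-7, 4). Wrap until returning to start. Resulting hull: (-7, 4), (0, -8), (8, -10), (7, 7).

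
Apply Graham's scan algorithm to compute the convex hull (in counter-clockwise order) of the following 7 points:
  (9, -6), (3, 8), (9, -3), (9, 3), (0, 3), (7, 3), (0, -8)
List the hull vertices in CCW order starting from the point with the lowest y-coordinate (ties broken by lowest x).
Hull (CCW) = [(0, -8), (9, -6), (9, 3), (3, 8), (0, 3)]

Graham scan procedure:
  1. Find the pivot p₀ = point with lowest y (tie → lowest x): (0, -8).
  2. Sort the remaining points by polar angle around p₀.
  3. Walk through sorted points, maintaining a stack; pop the top while the last three entries make a non-left turn (cross product ≤ 0).
  4. Final stack is the convex hull in CCW order: (0, -8), (9, -6), (9, 3), (3, 8), (0, 3).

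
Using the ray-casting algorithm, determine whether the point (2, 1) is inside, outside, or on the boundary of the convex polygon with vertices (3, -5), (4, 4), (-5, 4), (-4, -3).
The point (2, 1) lies strictly inside the polygon

Cast a horizontal ray to the right from the query point and count how many polygon edges it crosses (each edge strictly once or zero times, handled with the usual half-open convention). 
Parity of crossings → odd ⇒ inside.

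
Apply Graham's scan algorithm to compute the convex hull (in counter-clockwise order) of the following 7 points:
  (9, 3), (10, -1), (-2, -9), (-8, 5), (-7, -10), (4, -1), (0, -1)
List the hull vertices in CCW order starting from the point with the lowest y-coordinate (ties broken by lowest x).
Hull (CCW) = [(-7, -10), (-2, -9), (10, -1), (9, 3), (-8, 5)]

Graham scan procedure:
  1. Find the pivot p₀ = point with lowest y (tie → lowest x): (-7, -10).
  2. Sort the remaining points by polar angle around p₀.
  3. Walk through sorted points, maintaining a stack; pop the top while the last three entries make a non-left turn (cross product ≤ 0).
  4. Final stack is the convex hull in CCW order: (-7, -10), (-2, -9), (10, -1), (9, 3), (-8, 5).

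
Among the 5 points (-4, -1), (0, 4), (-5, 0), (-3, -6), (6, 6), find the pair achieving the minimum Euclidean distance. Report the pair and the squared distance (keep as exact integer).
Pair = ((-4, -1), (-5, 0)); squared distance = 2

Compute all C(5, 2) = 10 pairwise squared distances (x_i − x_j)² + (y_i − y_j)². The minimum is 2, attained by the pair ((-4, -1), (-5, 0)).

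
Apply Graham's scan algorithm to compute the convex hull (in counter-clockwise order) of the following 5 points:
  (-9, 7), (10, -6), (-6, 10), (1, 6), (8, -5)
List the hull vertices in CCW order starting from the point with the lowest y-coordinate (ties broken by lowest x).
Hull (CCW) = [(10, -6), (1, 6), (-6, 10), (-9, 7), (8, -5)]

Graham scan procedure:
  1. Find the pivot p₀ = point with lowest y (tie → lowest x): (10, -6).
  2. Sort the remaining points by polar angle around p₀.
  3. Walk through sorted points, maintaining a stack; pop the top while the last three entries make a non-left turn (cross product ≤ 0).
  4. Final stack is the convex hull in CCW order: (10, -6), (1, 6), (-6, 10), (-9, 7), (8, -5).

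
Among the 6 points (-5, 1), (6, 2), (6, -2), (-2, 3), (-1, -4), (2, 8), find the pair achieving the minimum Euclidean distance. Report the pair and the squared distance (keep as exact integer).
Pair = ((-5, 1), (-2, 3)); squared distance = 13

Compute all C(6, 2) = 15 pairwise squared distances (x_i − x_j)² + (y_i − y_j)². The minimum is 13, attained by the pair ((-5, 1), (-2, 3)).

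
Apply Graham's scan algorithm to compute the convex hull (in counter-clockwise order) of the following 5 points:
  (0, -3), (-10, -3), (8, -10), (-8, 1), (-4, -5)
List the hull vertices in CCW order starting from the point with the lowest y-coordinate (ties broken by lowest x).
Hull (CCW) = [(8, -10), (0, -3), (-8, 1), (-10, -3)]

Graham scan procedure:
  1. Find the pivot p₀ = point with lowest y (tie → lowest x): (8, -10).
  2. Sort the remaining points by polar angle around p₀.
  3. Walk through sorted points, maintaining a stack; pop the top while the last three entries make a non-left turn (cross product ≤ 0).
  4. Final stack is the convex hull in CCW order: (8, -10), (0, -3), (-8, 1), (-10, -3).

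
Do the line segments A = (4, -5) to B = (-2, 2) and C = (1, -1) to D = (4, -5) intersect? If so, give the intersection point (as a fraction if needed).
Yes; intersection at (4, -5) (t = 0 on AB, s = 1 on CD)

Parametrize AB as A + t(B − A) = (4 + -6 t, -5 + 7 t) and CD as C + s(D − C) = (1 + 3 s, -1 + -4 s). Solve the linear system for (t, s). Determinant = -3 ≠ 0, so a unique intersection of the containing lines exists. Solution: t = 0, s = 1 — both in [0, 1], so the segments cross. Intersection point: (4, -5).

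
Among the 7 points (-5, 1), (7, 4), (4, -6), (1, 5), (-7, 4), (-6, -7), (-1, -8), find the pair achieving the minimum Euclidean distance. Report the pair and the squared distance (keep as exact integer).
Pair = ((-5, 1), (-7, 4)); squared distance = 13

Compute all C(7, 2) = 21 pairwise squared distances (x_i − x_j)² + (y_i − y_j)². The minimum is 13, attained by the pair ((-5, 1), (-7, 4)).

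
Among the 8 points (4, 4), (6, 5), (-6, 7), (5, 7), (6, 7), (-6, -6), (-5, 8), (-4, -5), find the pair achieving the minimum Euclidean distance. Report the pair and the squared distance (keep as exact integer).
Pair = ((5, 7), (6, 7)); squared distance = 1

Compute all C(8, 2) = 28 pairwise squared distances (x_i − x_j)² + (y_i − y_j)². The minimum is 1, attained by the pair ((5, 7), (6, 7)).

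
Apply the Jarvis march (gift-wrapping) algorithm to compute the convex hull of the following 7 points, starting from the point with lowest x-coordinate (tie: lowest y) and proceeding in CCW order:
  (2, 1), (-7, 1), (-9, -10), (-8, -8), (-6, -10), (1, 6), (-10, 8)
Hull (CCW) = [(-10, 8), (-9, -10), (-6, -10), (2, 1), (1, 6)]

Jarvis march: at each step, from the current hull vertex p, select the next vertex q as the point such that every other point lies strictly to the left of (or on) the directed line p → q. (Equivalently: for every other point r, the cross product (q − p) × (r − p) ≥ 0.)
Starting point (lowest x, tie lowest y): (-10, 8). Wrap until returning to start. Resulting hull: (-10, 8), (-9, -10), (-6, -10), (2, 1), (1, 6).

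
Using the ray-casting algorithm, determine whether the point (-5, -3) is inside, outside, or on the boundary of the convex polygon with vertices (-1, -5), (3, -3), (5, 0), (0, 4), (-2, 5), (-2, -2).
The point (-5, -3) lies strictly outside the polygon

Cast a horizontal ray to the right from the query point and count how many polygon edges it crosses (each edge strictly once or zero times, handled with the usual half-open convention). 
Parity of crossings → even ⇒ outside.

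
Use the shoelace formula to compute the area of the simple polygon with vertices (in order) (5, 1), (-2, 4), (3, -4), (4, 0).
Area = 19

Shoelace formula: Area = (1/2) |Σ_i (x_i · y_{i+1} − x_{i+1} · y_i)| (indices mod n). Compute each cross term:
  (5)(4) − (-2)(1) = 22
  (-2)(-4) − (3)(4) = -4
  (3)(0) − (4)(-4) = 16
  (4)(1) − (5)(0) = 4
Sum = 38, so (signed) Area = 38/2 = 19, |Area| = 19.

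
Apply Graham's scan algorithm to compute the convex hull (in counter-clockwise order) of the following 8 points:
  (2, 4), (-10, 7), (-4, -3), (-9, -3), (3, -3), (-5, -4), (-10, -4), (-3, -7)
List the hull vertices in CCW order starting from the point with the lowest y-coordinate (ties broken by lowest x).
Hull (CCW) = [(-3, -7), (3, -3), (2, 4), (-10, 7), (-10, -4)]

Graham scan procedure:
  1. Find the pivot p₀ = point with lowest y (tie → lowest x): (-3, -7).
  2. Sort the remaining points by polar angle around p₀.
  3. Walk through sorted points, maintaining a stack; pop the top while the last three entries make a non-left turn (cross product ≤ 0).
  4. Final stack is the convex hull in CCW order: (-3, -7), (3, -3), (2, 4), (-10, 7), (-10, -4).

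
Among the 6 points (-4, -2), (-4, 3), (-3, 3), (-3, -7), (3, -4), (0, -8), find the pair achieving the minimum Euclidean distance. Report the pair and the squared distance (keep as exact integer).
Pair = ((-4, 3), (-3, 3)); squared distance = 1

Compute all C(6, 2) = 15 pairwise squared distances (x_i − x_j)² + (y_i − y_j)². The minimum is 1, attained by the pair ((-4, 3), (-3, 3)).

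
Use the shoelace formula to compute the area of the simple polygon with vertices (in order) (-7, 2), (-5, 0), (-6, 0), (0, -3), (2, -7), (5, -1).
Area = 35

Shoelace formula: Area = (1/2) |Σ_i (x_i · y_{i+1} − x_{i+1} · y_i)| (indices mod n). Compute each cross term:
  (-7)(0) − (-5)(2) = 10
  (-5)(0) − (-6)(0) = 0
  (-6)(-3) − (0)(0) = 18
  (0)(-7) − (2)(-3) = 6
  (2)(-1) − (5)(-7) = 33
  (5)(2) − (-7)(-1) = 3
Sum = 70, so (signed) Area = 70/2 = 35, |Area| = 35.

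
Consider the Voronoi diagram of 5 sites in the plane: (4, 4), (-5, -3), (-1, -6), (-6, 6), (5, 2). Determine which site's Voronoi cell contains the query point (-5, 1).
Nearest site = (-5, -3)

The Voronoi cell of site s contains exactly those query points closer to s than to any other site. Compute squared distances from q = (-5, 1) to each site:
  (-5 − -5)² + (-3 − 1)² = 16
  (-6 − -5)² + (6 − 1)² = 26
  (-1 − -5)² + (-6 − 1)² = 65
  (4 − -5)² + (4 − 1)² = 90
  (5 − -5)² + (2 − 1)² = 101
Minimum is attained by (-5, -3), so q lies in its Voronoi cell.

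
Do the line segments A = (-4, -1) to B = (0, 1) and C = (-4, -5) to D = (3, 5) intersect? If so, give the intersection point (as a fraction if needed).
No (intersection of containing lines falls outside at least one segment)

Parametrize and solve: t = 14/13, s = 8/13. At least one of these is outside [0, 1], so the segments do not intersect.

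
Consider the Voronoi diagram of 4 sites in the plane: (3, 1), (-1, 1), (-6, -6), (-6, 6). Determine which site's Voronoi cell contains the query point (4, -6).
Nearest site = (3, 1)

The Voronoi cell of site s contains exactly those query points closer to s than to any other site. Compute squared distances from q = (4, -6) to each site:
  (3 − 4)² + (1 − -6)² = 50
  (-1 − 4)² + (1 − -6)² = 74
  (-6 − 4)² + (-6 − -6)² = 100
  (-6 − 4)² + (6 − -6)² = 244
Minimum is attained by (3, 1), so q lies in its Voronoi cell.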